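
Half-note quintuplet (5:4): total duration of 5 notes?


Quintuplet: 5 notes occupy the space of 4 half notes
Space = 4 × 2 = 8 beats
Each quintuplet note = 8 / 5 = 8/5 beats
5 notes = 5 × 8/5 = 8
= 8 beats


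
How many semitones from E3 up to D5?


Working:
Absolute semitone position = octave×12 + chromatic position
E3: 3×12 + 4 = 40
D5: 5×12 + 2 = 62
Difference = 62 - 40 = 22
= 22 semitones


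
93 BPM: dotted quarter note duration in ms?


Reasoning:
One quarter-note beat = 60000 / BPM = 60000 / 93 ms
Dotted quarter note = 3/2 × quarter note
Duration = 3/2 × 60000 / 93 = 90000 / 93
= 967.7 ms


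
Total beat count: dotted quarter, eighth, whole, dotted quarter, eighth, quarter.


Let's work it out.
Beat values:
  dotted quarter = 1.5 beats
  eighth = 0.5 beats
  whole = 4 beats
  dotted quarter = 1.5 beats
  eighth = 0.5 beats
  quarter = 1 beat
Sum = 1.5 + 0.5 + 4 + 1.5 + 0.5 + 1
= 9 beats


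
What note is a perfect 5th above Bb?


A 5th spans 5 letter names, so from B we land on F
A perfect 5th = 7 semitones above Bb
Spell F at that pitch: F
= F


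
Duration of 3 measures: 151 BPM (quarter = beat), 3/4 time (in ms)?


Working:
Quarter-note beat duration = 60000 / 151 ms
Beats per measure (3/4) = 3
One measure = 3 × 60000 / 151 = 180000 / 151 ms
3 measures = 3 × 180000 / 151 = 540000 / 151
= 3576.2 ms


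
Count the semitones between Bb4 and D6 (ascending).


Let's work it out.
Absolute semitone position = octave×12 + chromatic position
Bb4: 4×12 + 10 = 58
D6: 6×12 + 2 = 74
Difference = 74 - 58 = 16
= 16 semitones


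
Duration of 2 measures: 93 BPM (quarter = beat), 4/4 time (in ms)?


Working:
Quarter-note beat duration = 60000 / 93 ms
Beats per measure (4/4) = 4
One measure = 4 × 60000 / 93 = 240000 / 93 ms
2 measures = 2 × 240000 / 93 = 480000 / 93
= 5161.3 ms


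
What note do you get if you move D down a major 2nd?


Reasoning:
major 2nd: 2 letter names, 2 semitones
Letter: D - 1 → C
Pitch: D - 2 semitones, spelled as a C → C
= C


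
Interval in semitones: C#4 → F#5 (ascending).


Reasoning:
Absolute semitone position = octave×12 + chromatic position
C#4: 4×12 + 1 = 49
F#5: 5×12 + 6 = 66
Difference = 66 - 49 = 17
= 17 semitones


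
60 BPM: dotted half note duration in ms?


Solution.
One quarter-note beat = 60000 / BPM = 60000 / 60 ms
Dotted half note = 3 × quarter note
Duration = 3 × 60000 / 60 = 180000 / 60
= 3000.0 ms


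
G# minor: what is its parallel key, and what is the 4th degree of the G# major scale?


Working:
Parallel keys share the same tonic but differ in mode
G# minor → parallel is G# major
G# major scale: G# A# B# C# D# E# F##
= G# major; 4th degree = C#


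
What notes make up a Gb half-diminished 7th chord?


Let's work it out.
Half-diminished 7th chord = root + minor 3rd + diminished 5th + minor 7th
Seventh chords stack in thirds, so the letter names are G-B-D-F
Root: Gb
Minor 3rd above Gb: Bbb
Diminished 5th above Gb: Dbb
Minor 7th above Gb: Fb
Chord = Gb Bbb Dbb Fb


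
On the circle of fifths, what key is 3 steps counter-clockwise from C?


Each counter-clockwise step moves down a perfect 5th (= up a perfect 4th)
From C: C → F → Bb → Eb
= Eb


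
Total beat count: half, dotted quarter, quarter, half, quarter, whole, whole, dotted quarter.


Solution.
Beat values:
  half = 2 beats
  dotted quarter = 1.5 beats
  quarter = 1 beat
  half = 2 beats
  quarter = 1 beat
  whole = 4 beats
  whole = 4 beats
  dotted quarter = 1.5 beats
Sum = 2 + 1.5 + 1 + 2 + 1 + 4 + 4 + 1.5
= 17 beats


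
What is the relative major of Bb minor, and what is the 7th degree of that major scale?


Solution.
The relative major shares the key signature and is a minor 3rd above the minor tonic
A minor 3rd above Bb is Db
→ relative major of Bb minor is Db major
Db major scale: Db Eb F Gb Ab Bb C
= Db major; 7th degree = C


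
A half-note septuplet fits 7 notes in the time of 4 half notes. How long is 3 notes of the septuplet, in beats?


Step by step:
Septuplet: 7 notes occupy the space of 4 half notes
Space = 4 × 2 = 8 beats
Each septuplet note = 8 / 7 = 8/7 beats
3 notes = 3 × 8/7 = 24/7
= 24/7 beats


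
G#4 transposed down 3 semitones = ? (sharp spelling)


G#4: chromatic position 8 in octave 4 → absolute = 4×12 + 8 = 56
Transpose down 3: 56 - 3 = 53
53 = 4×12 + 5 → F in octave 4
Result = F4


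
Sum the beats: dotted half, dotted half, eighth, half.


Let's work it out.
Beat values:
  dotted half = 3 beats
  dotted half = 3 beats
  eighth = 0.5 beats
  half = 2 beats
Sum = 3 + 3 + 0.5 + 2
= 8.5 beats


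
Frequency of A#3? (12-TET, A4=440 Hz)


Working:
f = 440 × 2^(n/12) where n = semitones from A4
A#3: -11 semitones from A4
f = 440 × 2^(-11/12)
f = 233.08 Hz


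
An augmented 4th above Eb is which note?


Let's work it out.
A 4th spans 4 letter names, so from E we land on A
An augmented 4th = 6 semitones above Eb
Spell A at that pitch: A
= A


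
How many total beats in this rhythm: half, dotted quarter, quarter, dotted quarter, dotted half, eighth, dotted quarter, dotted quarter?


Step by step:
Beat values:
  half = 2 beats
  dotted quarter = 1.5 beats
  quarter = 1 beat
  dotted quarter = 1.5 beats
  dotted half = 3 beats
  eighth = 0.5 beats
  dotted quarter = 1.5 beats
  dotted quarter = 1.5 beats
Sum = 2 + 1.5 + 1 + 1.5 + 3 + 0.5 + 1.5 + 1.5
= 12.5 beats


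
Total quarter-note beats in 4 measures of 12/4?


Working:
Time signature 12/4: the bottom number 4 means the quarter note gets one count
The top number 12 means 12 quarter-note beats per measure
Total = 12 × 4 measures
= 48 quarter-note beats


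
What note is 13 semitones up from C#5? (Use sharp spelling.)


Let's work it out.
C#5: chromatic position 1 in octave 5 → absolute = 5×12 + 1 = 61
Transpose up 13: 61 + 13 = 74
74 = 6×12 + 2 → D in octave 6
Result = D6


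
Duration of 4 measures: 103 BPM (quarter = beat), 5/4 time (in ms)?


Solution.
Quarter-note beat duration = 60000 / 103 ms
Beats per measure (5/4) = 5
One measure = 5 × 60000 / 103 = 300000 / 103 ms
4 measures = 4 × 300000 / 103 = 1200000 / 103
= 11650.5 ms


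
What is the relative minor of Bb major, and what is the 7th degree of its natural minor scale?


Solution.
The relative minor shares the major's key signature and starts on its 6th degree
6th degree = a major 6th above the tonic; a major 6th above Bb is G
→ relative minor of Bb major is G minor
G natural minor scale: G A Bb C D Eb F
= G minor; 7th degree = F


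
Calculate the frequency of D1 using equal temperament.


Reasoning:
f = 440 × 2^(n/12) where n = semitones from A4
D1: -43 semitones from A4
f = 440 × 2^(-43/12)
f = 36.71 Hz


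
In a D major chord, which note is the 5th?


Step by step:
Major triad = root + major 3rd (4 semitones) + perfect 5th (7 semitones)
A triad on D stacks thirds, so the chord tones use letter names D-F-A
Root: D
Major 3rd above D: F#
Perfect 5th above D: A
The 5th = A


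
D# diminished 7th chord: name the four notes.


Reasoning:
Diminished 7th chord = root + minor 3rd + diminished 5th + diminished 7th
Seventh chords stack in thirds, so the letter names are D-F-A-C
Root: D#
Minor 3rd above D#: F#
Diminished 5th above D#: A
Diminished 7th above D#: C
Chord = D# F# A C


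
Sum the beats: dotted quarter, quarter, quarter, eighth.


Step by step:
Beat values:
  dotted quarter = 1.5 beats
  quarter = 1 beat
  quarter = 1 beat
  eighth = 0.5 beats
Sum = 1.5 + 1 + 1 + 0.5
= 4 beats


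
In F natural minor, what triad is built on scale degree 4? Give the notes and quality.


Working:
F natural minor scale: F G Ab Bb C Db Eb
Diatonic triad on degree 4 stacks scale notes 4, 6, 1: Bb Db F
Bb→Db = 3 semitones; Bb→F = 7 semitones → minor triad
= Bb Db F (minor)


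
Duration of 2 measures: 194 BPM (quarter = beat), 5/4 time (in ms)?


Step by step:
Quarter-note beat duration = 60000 / 194 ms
Beats per measure (5/4) = 5
One measure = 5 × 60000 / 194 = 300000 / 194 ms
2 measures = 2 × 300000 / 194 = 600000 / 194
= 3092.8 ms


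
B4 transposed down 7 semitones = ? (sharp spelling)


B4: chromatic position 11 in octave 4 → absolute = 4×12 + 11 = 59
Transpose down 7: 59 - 7 = 52
52 = 4×12 + 4 → E in octave 4
Result = E4


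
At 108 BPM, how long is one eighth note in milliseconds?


Step by step:
One quarter-note beat = 60000 / BPM = 60000 / 108 ms
Eighth note = 1/2 × quarter note
Duration = 1/2 × 60000 / 108 = 30000 / 108
= 277.8 ms


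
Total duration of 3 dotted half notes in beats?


Solution.
Base half note = 2 beats
Dot 1 adds half the previous value: +1
One dotted half = 2 + 1 = 3
3 of them = 3 × 3 = 9
= 9 beats


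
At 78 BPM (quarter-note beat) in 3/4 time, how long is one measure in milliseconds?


Quarter-note beat duration = 60000 / 78 ms
Beats per measure (3/4) = 3
One measure = 3 × 60000 / 78 = 180000 / 78 ms
= 2307.7 ms


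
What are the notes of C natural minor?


Working:
Natural minor scale pattern: W-H-W-W-H-W-W (2-1-2-2-1-2-2 semitones)
Starting from C:
  C + 2 semitones → D
  D + 1 semitone → Eb
  Eb + 2 semitones → F
  F + 2 semitones → G
  G + 1 semitone → Ab
  Ab + 2 semitones → Bb
  Bb + 2 semitones → C
Scale = C D Eb F G Ab Bb


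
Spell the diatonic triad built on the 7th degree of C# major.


Let's work it out.
C# major scale: C# D# E# F# G# A# B#
Diatonic triad on degree 7 stacks scale notes 7, 2, 4: B# D# F#
B#→D# = 3 semitones; B#→F# = 6 semitones → diminished triad
= B# D# F# (diminished)


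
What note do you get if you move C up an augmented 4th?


augmented 4th: 4 letter names, 6 semitones
Letter: C + 3 → F
Pitch: C + 6 semitones, spelled as an F → F#
= F#


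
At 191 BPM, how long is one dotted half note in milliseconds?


Let's work it out.
One quarter-note beat = 60000 / BPM = 60000 / 191 ms
Dotted half note = 3 × quarter note
Duration = 3 × 60000 / 191 = 180000 / 191
= 942.4 ms


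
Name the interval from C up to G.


Reasoning:
Letter names: C → G spans 5 letter names → a 5th
Semitones: C → G = 7 half-steps
A 5th of 7 semitones is a perfect 5th
= perfect 5th


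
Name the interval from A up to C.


Step by step:
Letter names: A → C spans 3 letter names → a 3rd
Semitones: A → C = 3 half-steps
A 3rd of 3 semitones is a minor 3rd
= minor 3rd


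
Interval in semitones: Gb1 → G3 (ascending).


Absolute semitone position = octave×12 + chromatic position
Gb1: 1×12 + 6 = 18
G3: 3×12 + 7 = 43
Difference = 43 - 18 = 25
= 25 semitones


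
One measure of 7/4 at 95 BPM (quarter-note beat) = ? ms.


Reasoning:
Quarter-note beat duration = 60000 / 95 ms
Beats per measure (7/4) = 7
One measure = 7 × 60000 / 95 = 420000 / 95 ms
= 4421.1 ms


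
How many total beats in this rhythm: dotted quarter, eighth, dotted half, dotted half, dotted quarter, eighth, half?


Reasoning:
Beat values:
  dotted quarter = 1.5 beats
  eighth = 0.5 beats
  dotted half = 3 beats
  dotted half = 3 beats
  dotted quarter = 1.5 beats
  eighth = 0.5 beats
  half = 2 beats
Sum = 1.5 + 0.5 + 3 + 3 + 1.5 + 0.5 + 2
= 12 beats


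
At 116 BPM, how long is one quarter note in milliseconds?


Step by step:
One quarter-note beat = 60000 / BPM = 60000 / 116 ms
Duration = 60000 / 116
= 517.2 ms


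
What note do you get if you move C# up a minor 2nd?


Reasoning:
minor 2nd: 2 letter names, 1 semitones
Letter: C + 1 → D
Pitch: C# + 1 semitones, spelled as a D → D
= D


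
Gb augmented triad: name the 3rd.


Let's work it out.
Augmented triad = root + major 3rd (4 semitones) + augmented 5th (8 semitones)
A triad on Gb stacks thirds, so the chord tones use letter names G-B-D
Root: Gb
Major 3rd above Gb: Bb
Augmented 5th above Gb: D
The 3rd = Bb


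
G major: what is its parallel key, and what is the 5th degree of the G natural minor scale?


Parallel keys share the same tonic but differ in mode
G major → parallel is G minor
G natural minor scale: G A Bb C D Eb F
= G minor; 5th degree = D


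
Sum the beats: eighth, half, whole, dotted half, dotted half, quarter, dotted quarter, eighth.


Solution.
Beat values:
  eighth = 0.5 beats
  half = 2 beats
  whole = 4 beats
  dotted half = 3 beats
  dotted half = 3 beats
  quarter = 1 beat
  dotted quarter = 1.5 beats
  eighth = 0.5 beats
Sum = 0.5 + 2 + 4 + 3 + 3 + 1 + 1.5 + 0.5
= 15.5 beats


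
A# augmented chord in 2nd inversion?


Root position: A# C## E##
2nd inversion: move root and 3rd up an octave
Bass note: E##
Notes (bottom to top) = E## A# C##


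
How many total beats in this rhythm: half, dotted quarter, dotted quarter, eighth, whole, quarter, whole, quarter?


Beat values:
  half = 2 beats
  dotted quarter = 1.5 beats
  dotted quarter = 1.5 beats
  eighth = 0.5 beats
  whole = 4 beats
  quarter = 1 beat
  whole = 4 beats
  quarter = 1 beat
Sum = 2 + 1.5 + 1.5 + 0.5 + 4 + 1 + 4 + 1
= 15.5 beats


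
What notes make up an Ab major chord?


Major triad = root + major 3rd (4 semitones) + perfect 5th (7 semitones)
A triad on Ab stacks thirds, so the chord tones use letter names A-C-E
Root: Ab
Major 3rd above Ab: C
Perfect 5th above Ab: Eb
Chord = Ab C Eb


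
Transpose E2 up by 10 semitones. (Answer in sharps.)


Reasoning:
E2: chromatic position 4 in octave 2 → absolute = 2×12 + 4 = 28
Transpose up 10: 28 + 10 = 38
38 = 3×12 + 2 → D in octave 3
Result = D3


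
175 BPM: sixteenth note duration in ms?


Step by step:
One quarter-note beat = 60000 / BPM = 60000 / 175 ms
Sixteenth note = 1/4 × quarter note
Duration = 1/4 × 60000 / 175 = 15000 / 175
= 85.7 ms


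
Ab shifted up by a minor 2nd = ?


Step by step:
minor 2nd: 2 letter names, 1 semitones
Letter: A + 1 → B
Pitch: Ab + 1 semitones, spelled as a B → Bbb
= Bbb


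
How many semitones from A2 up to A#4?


Solution.
Absolute semitone position = octave×12 + chromatic position
A2: 2×12 + 9 = 33
A#4: 4×12 + 10 = 58
Difference = 58 - 33 = 25
= 25 semitones


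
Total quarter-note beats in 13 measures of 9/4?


Step by step:
Time signature 9/4: the bottom number 4 means the quarter note gets one count
The top number 9 means 9 quarter-note beats per measure
Total = 9 × 13 measures
= 117 quarter-note beats


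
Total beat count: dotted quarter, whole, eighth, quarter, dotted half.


Beat values:
  dotted quarter = 1.5 beats
  whole = 4 beats
  eighth = 0.5 beats
  quarter = 1 beat
  dotted half = 3 beats
Sum = 1.5 + 4 + 0.5 + 1 + 3
= 10 beats


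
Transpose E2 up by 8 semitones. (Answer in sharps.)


E2: chromatic position 4 in octave 2 → absolute = 2×12 + 4 = 28
Transpose up 8: 28 + 8 = 36
36 = 3×12 + 0 → C in octave 3
Result = C3


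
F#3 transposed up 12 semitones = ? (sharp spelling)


Reasoning:
F#3: chromatic position 6 in octave 3 → absolute = 3×12 + 6 = 42
Transpose up 12: 42 + 12 = 54
54 = 4×12 + 6 → F# in octave 4
Result = F#4


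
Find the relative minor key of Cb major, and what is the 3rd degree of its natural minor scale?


Let's work it out.
The relative minor shares the major's key signature and starts on its 6th degree
6th degree = a major 6th above the tonic; a major 6th above Cb is Ab
→ relative minor of Cb major is Ab minor
Ab natural minor scale: Ab Bb Cb Db Eb Fb Gb
= Ab minor; 3rd degree = Cb


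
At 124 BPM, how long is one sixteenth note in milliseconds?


Step by step:
One quarter-note beat = 60000 / BPM = 60000 / 124 ms
Sixteenth note = 1/4 × quarter note
Duration = 1/4 × 60000 / 124 = 15000 / 124
= 121.0 ms


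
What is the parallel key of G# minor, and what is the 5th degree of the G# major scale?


Reasoning:
Parallel keys share the same tonic but differ in mode
G# minor → parallel is G# major
G# major scale: G# A# B# C# D# E# F##
= G# major; 5th degree = D#


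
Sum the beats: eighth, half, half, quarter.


Beat values:
  eighth = 0.5 beats
  half = 2 beats
  half = 2 beats
  quarter = 1 beat
Sum = 0.5 + 2 + 2 + 1
= 5.5 beats


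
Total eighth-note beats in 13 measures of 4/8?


Step by step:
Time signature 4/8: the bottom number 8 means the eighth note gets one count
The top number 4 means 4 eighth-note beats per measure
Total = 4 × 13 measures
= 52 eighth-note beats


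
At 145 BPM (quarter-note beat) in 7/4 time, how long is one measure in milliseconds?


Quarter-note beat duration = 60000 / 145 ms
Beats per measure (7/4) = 7
One measure = 7 × 60000 / 145 = 420000 / 145 ms
= 2896.6 ms


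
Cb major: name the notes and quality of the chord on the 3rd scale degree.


Step by step:
Cb major scale: Cb Db Eb Fb Gb Ab Bb
Diatonic triad on degree 3 stacks scale notes 3, 5, 7: Eb Gb Bb
Eb→Gb = 3 semitones; Eb→Bb = 7 semitones → minor triad
= Eb Gb Bb (minor)


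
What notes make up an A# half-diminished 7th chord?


Let's work it out.
Half-diminished 7th chord = root + minor 3rd + diminished 5th + minor 7th
Seventh chords stack in thirds, so the letter names are A-C-E-G
Root: A#
Minor 3rd above A#: C#
Diminished 5th above A#: E
Minor 7th above A#: G#
Chord = A# C# E G#


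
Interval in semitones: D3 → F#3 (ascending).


Absolute semitone position = octave×12 + chromatic position
D3: 3×12 + 2 = 38
F#3: 3×12 + 6 = 42
Difference = 42 - 38 = 4
= 4 semitones


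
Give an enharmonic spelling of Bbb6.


Reasoning:
Enharmonic notes sound the same pitch but are spelled with different letter names
Bbb and A name the same pitch class
= A6


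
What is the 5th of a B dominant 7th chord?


Step by step:
Dominant 7th chord = root + major 3rd + perfect 5th + minor 7th
Seventh chords stack in thirds, so the letter names are B-D-F-A
Root: B
Major 3rd above B: D#
Perfect 5th above B: F#
Minor 7th above B: A
The 5th = F#


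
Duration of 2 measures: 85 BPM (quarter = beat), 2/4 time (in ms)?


Quarter-note beat duration = 60000 / 85 ms
Beats per measure (2/4) = 2
One measure = 2 × 60000 / 85 = 120000 / 85 ms
2 measures = 2 × 120000 / 85 = 240000 / 85
= 2823.5 ms


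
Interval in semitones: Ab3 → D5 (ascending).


Solution.
Absolute semitone position = octave×12 + chromatic position
Ab3: 3×12 + 8 = 44
D5: 5×12 + 2 = 62
Difference = 62 - 44 = 18
= 18 semitones


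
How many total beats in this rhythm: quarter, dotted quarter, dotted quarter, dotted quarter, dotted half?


Beat values:
  quarter = 1 beat
  dotted quarter = 1.5 beats
  dotted quarter = 1.5 beats
  dotted quarter = 1.5 beats
  dotted half = 3 beats
Sum = 1 + 1.5 + 1.5 + 1.5 + 3
= 8.5 beats


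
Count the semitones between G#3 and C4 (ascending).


Absolute semitone position = octave×12 + chromatic position
G#3: 3×12 + 8 = 44
C4: 4×12 + 0 = 48
Difference = 48 - 44 = 4
= 4 semitones


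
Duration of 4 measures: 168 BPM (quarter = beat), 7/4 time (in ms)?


Let's work it out.
Quarter-note beat duration = 60000 / 168 ms
Beats per measure (7/4) = 7
One measure = 7 × 60000 / 168 = 420000 / 168 ms
4 measures = 4 × 420000 / 168 = 1680000 / 168
= 10000.0 ms


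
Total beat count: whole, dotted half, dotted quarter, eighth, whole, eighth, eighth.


Solution.
Beat values:
  whole = 4 beats
  dotted half = 3 beats
  dotted quarter = 1.5 beats
  eighth = 0.5 beats
  whole = 4 beats
  eighth = 0.5 beats
  eighth = 0.5 beats
Sum = 4 + 3 + 1.5 + 0.5 + 4 + 0.5 + 0.5
= 14 beats


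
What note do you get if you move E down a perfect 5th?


Step by step:
perfect 5th: 5 letter names, 7 semitones
Letter: E - 4 → A
Pitch: E - 7 semitones, spelled as an A → A
= A


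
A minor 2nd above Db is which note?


A 2nd spans 2 letter names, so from D we land on E
A minor 2nd = 1 semitone above Db
Spell E at that pitch: Ebb
= Ebb


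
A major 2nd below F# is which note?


Step by step:
A 2nd spans 2 letter names, so from F we land on E
A major 2nd = 2 semitones below F#
Spell E at that pitch: E
= E


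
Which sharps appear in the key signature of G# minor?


Let's work it out.
Sharp minor keys follow the circle of fifths: A(0), E(1), B(2), F#(3), C#(4), G#(5), D#(6), A#(7)
G# minor has 5 sharps
Order of sharps: F# C# G# D# A# E# B# → first 5: F#, C#, G#, D#, A#
= F#, C#, G#, D#, A#


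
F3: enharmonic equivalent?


Solution.
Enharmonic notes sound the same pitch but are spelled with different letter names
F and Gbb name the same pitch class
= Gbb3


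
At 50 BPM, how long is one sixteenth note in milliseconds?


Solution.
One quarter-note beat = 60000 / BPM = 60000 / 50 ms
Sixteenth note = 1/4 × quarter note
Duration = 1/4 × 60000 / 50 = 15000 / 50
= 300.0 ms


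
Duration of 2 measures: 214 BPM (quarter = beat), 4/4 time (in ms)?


Let's work it out.
Quarter-note beat duration = 60000 / 214 ms
Beats per measure (4/4) = 4
One measure = 4 × 60000 / 214 = 240000 / 214 ms
2 measures = 2 × 240000 / 214 = 480000 / 214
= 2243.0 ms


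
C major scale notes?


Step by step:
Major scale pattern: W-W-H-W-W-W-H (2-2-1-2-2-2-1 semitones)
Starting from C:
  C + 2 semitones → D
  D + 2 semitones → E
  E + 1 semitone → F
  F + 2 semitones → G
  G + 2 semitones → A
  A + 2 semitones → B
  B + 1 semitone → C
Scale = C D E F G A B


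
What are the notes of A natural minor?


Step by step:
Natural minor scale pattern: W-H-W-W-H-W-W (2-1-2-2-1-2-2 semitones)
Starting from A:
  A + 2 semitones → B
  B + 1 semitone → C
  C + 2 semitones → D
  D + 2 semitones → E
  E + 1 semitone → F
  F + 2 semitones → G
  G + 2 semitones → A
Scale = A B C D E F G


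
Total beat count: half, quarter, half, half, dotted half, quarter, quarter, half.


Reasoning:
Beat values:
  half = 2 beats
  quarter = 1 beat
  half = 2 beats
  half = 2 beats
  dotted half = 3 beats
  quarter = 1 beat
  quarter = 1 beat
  half = 2 beats
Sum = 2 + 1 + 2 + 2 + 3 + 1 + 1 + 2
= 14 beats


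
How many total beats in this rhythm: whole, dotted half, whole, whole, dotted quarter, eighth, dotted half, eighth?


Beat values:
  whole = 4 beats
  dotted half = 3 beats
  whole = 4 beats
  whole = 4 beats
  dotted quarter = 1.5 beats
  eighth = 0.5 beats
  dotted half = 3 beats
  eighth = 0.5 beats
Sum = 4 + 3 + 4 + 4 + 1.5 + 0.5 + 3 + 0.5
= 20.5 beats


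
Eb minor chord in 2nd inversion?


Root position: Eb Gb Bb
2nd inversion: move root and 3rd up an octave
Bass note: Bb
Notes (bottom to top) = Bb Eb Gb


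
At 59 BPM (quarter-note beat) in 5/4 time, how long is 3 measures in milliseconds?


Reasoning:
Quarter-note beat duration = 60000 / 59 ms
Beats per measure (5/4) = 5
One measure = 5 × 60000 / 59 = 300000 / 59 ms
3 measures = 3 × 300000 / 59 = 900000 / 59
= 15254.2 ms


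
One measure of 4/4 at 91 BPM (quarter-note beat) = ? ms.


Solution.
Quarter-note beat duration = 60000 / 91 ms
Beats per measure (4/4) = 4
One measure = 4 × 60000 / 91 = 240000 / 91 ms
= 2637.4 ms


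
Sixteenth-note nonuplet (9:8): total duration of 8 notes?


Step by step:
Nonuplet: 9 notes occupy the space of 8 sixteenth notes
Space = 8 × 1/4 = 2 beats
Each nonuplet note = 2 / 9 = 2/9 beats
8 notes = 8 × 2/9 = 16/9
= 16/9 beats


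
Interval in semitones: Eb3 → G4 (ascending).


Let's work it out.
Absolute semitone position = octave×12 + chromatic position
Eb3: 3×12 + 3 = 39
G4: 4×12 + 7 = 55
Difference = 55 - 39 = 16
= 16 semitones


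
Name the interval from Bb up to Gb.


Step by step:
Letter names: B → G spans 6 letter names → a 6th
Semitones: Bb → Gb = 8 half-steps
A 6th of 8 semitones is a minor 6th
= minor 6th


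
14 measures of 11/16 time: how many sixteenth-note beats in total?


Working:
Time signature 11/16: the bottom number 16 means the sixteenth note gets one count
The top number 11 means 11 sixteenth-note beats per measure
Total = 11 × 14 measures
= 154 sixteenth-note beats


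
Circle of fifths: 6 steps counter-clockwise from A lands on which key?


Each counter-clockwise step moves down a perfect 5th (= up a perfect 4th)
From A: A → D → G → C → F → Bb → Eb
= Eb


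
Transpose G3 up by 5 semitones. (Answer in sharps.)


Solution.
G3: chromatic position 7 in octave 3 → absolute = 3×12 + 7 = 43
Transpose up 5: 43 + 5 = 48
48 = 4×12 + 0 → C in octave 4
Result = C4


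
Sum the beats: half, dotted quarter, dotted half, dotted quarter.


Step by step:
Beat values:
  half = 2 beats
  dotted quarter = 1.5 beats
  dotted half = 3 beats
  dotted quarter = 1.5 beats
Sum = 2 + 1.5 + 3 + 1.5
= 8 beats


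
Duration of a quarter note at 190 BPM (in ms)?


Reasoning:
One quarter-note beat = 60000 / BPM = 60000 / 190 ms
Duration = 60000 / 190
= 315.8 ms


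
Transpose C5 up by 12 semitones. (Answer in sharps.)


Solution.
C5: chromatic position 0 in octave 5 → absolute = 5×12 + 0 = 60
Transpose up 12: 60 + 12 = 72
72 = 6×12 + 0 → C in octave 6
Result = C6


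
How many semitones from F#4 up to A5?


Let's work it out.
Absolute semitone position = octave×12 + chromatic position
F#4: 4×12 + 6 = 54
A5: 5×12 + 9 = 69
Difference = 69 - 54 = 15
= 15 semitones


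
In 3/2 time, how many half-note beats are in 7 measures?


Let's work it out.
Time signature 3/2: the bottom number 2 means the half note gets one count
The top number 3 means 3 half-note beats per measure
Total = 3 × 7 measures
= 21 half-note beats


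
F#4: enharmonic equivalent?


Let's work it out.
Enharmonic notes sound the same pitch but are spelled with different letter names
F# and Gb name the same pitch class
= Gb4


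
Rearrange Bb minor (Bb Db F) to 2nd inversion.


Root position: Bb Db F
2nd inversion: move root and 3rd up an octave
Bass note: F
Notes (bottom to top) = F Bb Db


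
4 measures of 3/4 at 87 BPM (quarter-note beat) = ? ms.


Step by step:
Quarter-note beat duration = 60000 / 87 ms
Beats per measure (3/4) = 3
One measure = 3 × 60000 / 87 = 180000 / 87 ms
4 measures = 4 × 180000 / 87 = 720000 / 87
= 8275.9 ms


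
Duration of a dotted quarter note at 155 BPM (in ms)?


One quarter-note beat = 60000 / BPM = 60000 / 155 ms
Dotted quarter note = 3/2 × quarter note
Duration = 3/2 × 60000 / 155 = 90000 / 155
= 580.6 ms


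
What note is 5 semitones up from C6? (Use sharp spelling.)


C6: chromatic position 0 in octave 6 → absolute = 6×12 + 0 = 72
Transpose up 5: 72 + 5 = 77
77 = 6×12 + 5 → F in octave 6
Result = F6


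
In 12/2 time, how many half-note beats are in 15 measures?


Working:
Time signature 12/2: the bottom number 2 means the half note gets one count
The top number 12 means 12 half-note beats per measure
Total = 12 × 15 measures
= 180 half-note beats


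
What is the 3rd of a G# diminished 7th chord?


Diminished 7th chord = root + minor 3rd + diminished 5th + diminished 7th
Seventh chords stack in thirds, so the letter names are G-B-D-F
Root: G#
Minor 3rd above G#: B
Diminished 5th above G#: D
Diminished 7th above G#: F
The 3rd = B


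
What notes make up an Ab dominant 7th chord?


Dominant 7th chord = root + major 3rd + perfect 5th + minor 7th
Seventh chords stack in thirds, so the letter names are A-C-E-G
Root: Ab
Major 3rd above Ab: C
Perfect 5th above Ab: Eb
Minor 7th above Ab: Gb
Chord = Ab C Eb Gb


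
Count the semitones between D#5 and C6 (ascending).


Reasoning:
Absolute semitone position = octave×12 + chromatic position
D#5: 5×12 + 3 = 63
C6: 6×12 + 0 = 72
Difference = 72 - 63 = 9
= 9 semitones


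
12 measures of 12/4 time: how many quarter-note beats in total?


Let's work it out.
Time signature 12/4: the bottom number 4 means the quarter note gets one count
The top number 12 means 12 quarter-note beats per measure
Total = 12 × 12 measures
= 144 quarter-note beats


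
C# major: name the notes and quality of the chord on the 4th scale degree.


Solution.
C# major scale: C# D# E# F# G# A# B#
Diatonic triad on degree 4 stacks scale notes 4, 6, 1: F# A# C#
F#→A# = 4 semitones; F#→C# = 7 semitones → major triad
= F# A# C# (major)


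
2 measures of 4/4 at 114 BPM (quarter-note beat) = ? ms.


Reasoning:
Quarter-note beat duration = 60000 / 114 ms
Beats per measure (4/4) = 4
One measure = 4 × 60000 / 114 = 240000 / 114 ms
2 measures = 2 × 240000 / 114 = 480000 / 114
= 4210.5 ms


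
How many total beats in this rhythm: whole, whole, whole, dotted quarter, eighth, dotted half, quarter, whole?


Working:
Beat values:
  whole = 4 beats
  whole = 4 beats
  whole = 4 beats
  dotted quarter = 1.5 beats
  eighth = 0.5 beats
  dotted half = 3 beats
  quarter = 1 beat
  whole = 4 beats
Sum = 4 + 4 + 4 + 1.5 + 0.5 + 3 + 1 + 4
= 22 beats


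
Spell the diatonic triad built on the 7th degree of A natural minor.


A natural minor scale: A B C D E F G
Diatonic triad on degree 7 stacks scale notes 7, 2, 4: G B D
G→B = 4 semitones; G→D = 7 semitones → major triad
= G B D (major)


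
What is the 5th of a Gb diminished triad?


Let's work it out.
Diminished triad = root + minor 3rd (3 semitones) + diminished 5th (6 semitones)
A triad on Gb stacks thirds, so the chord tones use letter names G-B-D
Root: Gb
Minor 3rd above Gb: Bbb
Diminished 5th above Gb: Dbb
The 5th = Dbb


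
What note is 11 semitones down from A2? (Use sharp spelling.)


A2: chromatic position 9 in octave 2 → absolute = 2×12 + 9 = 33
Transpose down 11: 33 - 11 = 22
22 = 1×12 + 10 → A# in octave 1
Result = A#1


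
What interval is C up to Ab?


Letter names: C → A spans 6 letter names → a 6th
Semitones: C → Ab = 8 half-steps
A 6th of 8 semitones is a minor 6th
= minor 6th


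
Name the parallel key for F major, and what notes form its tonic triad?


Working:
Parallel keys share the same tonic but differ in mode
F major → parallel is F minor
Tonic triad of F minor = F Ab C
= F minor; triad = F Ab C


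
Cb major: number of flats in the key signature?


Reasoning:
Flat major keys: C(0), F(1), Bb(2), Eb(3), Ab(4), Db(5), Gb(6), Cb(7)
Cb major has 7 flats
Order of flats: Bb Eb Ab Db Gb Cb Fb → first 7: Bb, Eb, Ab, Db, Gb, Cb, Fb
= 7 flats


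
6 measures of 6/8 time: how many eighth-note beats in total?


Step by step:
Time signature 6/8: the bottom number 8 means the eighth note gets one count
The top number 6 means 6 eighth-note beats per measure
Total = 6 × 6 measures
= 36 eighth-note beats


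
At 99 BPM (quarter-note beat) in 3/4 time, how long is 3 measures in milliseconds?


Let's work it out.
Quarter-note beat duration = 60000 / 99 ms
Beats per measure (3/4) = 3
One measure = 3 × 60000 / 99 = 180000 / 99 ms
3 measures = 3 × 180000 / 99 = 540000 / 99
= 5454.5 ms


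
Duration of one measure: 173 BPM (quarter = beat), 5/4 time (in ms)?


Let's work it out.
Quarter-note beat duration = 60000 / 173 ms
Beats per measure (5/4) = 5
One measure = 5 × 60000 / 173 = 300000 / 173 ms
= 1734.1 ms


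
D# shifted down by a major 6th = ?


major 6th: 6 letter names, 9 semitones
Letter: D - 5 → F
Pitch: D# - 9 semitones, spelled as an F → F#
= F#


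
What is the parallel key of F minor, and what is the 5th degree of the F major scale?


Parallel keys share the same tonic but differ in mode
F minor → parallel is F major
F major scale: F G A Bb C D E
= F major; 5th degree = C


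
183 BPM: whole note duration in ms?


One quarter-note beat = 60000 / BPM = 60000 / 183 ms
Whole note = 4 × quarter note
Duration = 4 × 60000 / 183 = 240000 / 183
= 1311.5 ms


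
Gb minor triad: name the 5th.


Working:
Minor triad = root + minor 3rd (3 semitones) + perfect 5th (7 semitones)
A triad on Gb stacks thirds, so the chord tones use letter names G-B-D
Root: Gb
Minor 3rd above Gb: Bbb
Perfect 5th above Gb: Db
The 5th = Db


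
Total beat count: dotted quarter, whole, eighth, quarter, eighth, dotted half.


Beat values:
  dotted quarter = 1.5 beats
  whole = 4 beats
  eighth = 0.5 beats
  quarter = 1 beat
  eighth = 0.5 beats
  dotted half = 3 beats
Sum = 1.5 + 4 + 0.5 + 1 + 0.5 + 3
= 10.5 beats


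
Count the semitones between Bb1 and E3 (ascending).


Working:
Absolute semitone position = octave×12 + chromatic position
Bb1: 1×12 + 10 = 22
E3: 3×12 + 4 = 40
Difference = 40 - 22 = 18
= 18 semitones


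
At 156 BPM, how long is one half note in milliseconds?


Reasoning:
One quarter-note beat = 60000 / BPM = 60000 / 156 ms
Half note = 2 × quarter note
Duration = 2 × 60000 / 156 = 120000 / 156
= 769.2 ms


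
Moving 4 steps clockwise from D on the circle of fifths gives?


Step by step:
Each clockwise step on the circle of fifths moves up a perfect 5th
From D: D → A → E → B → F#/Gb
= F#/Gb


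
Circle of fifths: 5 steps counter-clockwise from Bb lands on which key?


Each counter-clockwise step moves down a perfect 5th (= up a perfect 4th)
From Bb: Bb → Eb → Ab → Db → F#/Gb → B
= B


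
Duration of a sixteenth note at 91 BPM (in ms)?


Let's work it out.
One quarter-note beat = 60000 / BPM = 60000 / 91 ms
Sixteenth note = 1/4 × quarter note
Duration = 1/4 × 60000 / 91 = 15000 / 91
= 164.8 ms


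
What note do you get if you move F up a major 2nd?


Step by step:
major 2nd: 2 letter names, 2 semitones
Letter: F + 1 → G
Pitch: F + 2 semitones, spelled as a G → G
= G


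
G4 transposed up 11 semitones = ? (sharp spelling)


Working:
G4: chromatic position 7 in octave 4 → absolute = 4×12 + 7 = 55
Transpose up 11: 55 + 11 = 66
66 = 5×12 + 6 → F# in octave 5
Result = F#5


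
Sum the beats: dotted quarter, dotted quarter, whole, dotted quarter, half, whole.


Beat values:
  dotted quarter = 1.5 beats
  dotted quarter = 1.5 beats
  whole = 4 beats
  dotted quarter = 1.5 beats
  half = 2 beats
  whole = 4 beats
Sum = 1.5 + 1.5 + 4 + 1.5 + 2 + 4
= 14.5 beats


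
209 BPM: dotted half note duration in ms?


Working:
One quarter-note beat = 60000 / BPM = 60000 / 209 ms
Dotted half note = 3 × quarter note
Duration = 3 × 60000 / 209 = 180000 / 209
= 861.2 ms


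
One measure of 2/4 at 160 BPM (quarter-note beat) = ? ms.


Quarter-note beat duration = 60000 / 160 ms
Beats per measure (2/4) = 2
One measure = 2 × 60000 / 160 = 120000 / 160 ms
= 750.0 ms


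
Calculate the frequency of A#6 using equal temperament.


Working:
f = 440 × 2^(n/12) where n = semitones from A4
A#6: 25 semitones from A4
f = 440 × 2^(25/12)
f = 1864.66 Hz


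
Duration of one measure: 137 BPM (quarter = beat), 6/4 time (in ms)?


Quarter-note beat duration = 60000 / 137 ms
Beats per measure (6/4) = 6
One measure = 6 × 60000 / 137 = 360000 / 137 ms
= 2627.7 ms


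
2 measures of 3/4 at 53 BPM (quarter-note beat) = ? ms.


Solution.
Quarter-note beat duration = 60000 / 53 ms
Beats per measure (3/4) = 3
One measure = 3 × 60000 / 53 = 180000 / 53 ms
2 measures = 2 × 180000 / 53 = 360000 / 53
= 6792.5 ms


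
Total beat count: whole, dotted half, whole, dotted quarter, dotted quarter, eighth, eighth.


Beat values:
  whole = 4 beats
  dotted half = 3 beats
  whole = 4 beats
  dotted quarter = 1.5 beats
  dotted quarter = 1.5 beats
  eighth = 0.5 beats
  eighth = 0.5 beats
Sum = 4 + 3 + 4 + 1.5 + 1.5 + 0.5 + 0.5
= 15 beats


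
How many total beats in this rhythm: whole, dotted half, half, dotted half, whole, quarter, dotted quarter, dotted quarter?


Beat values:
  whole = 4 beats
  dotted half = 3 beats
  half = 2 beats
  dotted half = 3 beats
  whole = 4 beats
  quarter = 1 beat
  dotted quarter = 1.5 beats
  dotted quarter = 1.5 beats
Sum = 4 + 3 + 2 + 3 + 4 + 1 + 1.5 + 1.5
= 20 beats


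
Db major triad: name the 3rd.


Solution.
Major triad = root + major 3rd (4 semitones) + perfect 5th (7 semitones)
A triad on Db stacks thirds, so the chord tones use letter names D-F-A
Root: Db
Major 3rd above Db: F
Perfect 5th above Db: Ab
The 3rd = F


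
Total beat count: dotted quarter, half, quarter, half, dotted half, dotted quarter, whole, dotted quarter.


Reasoning:
Beat values:
  dotted quarter = 1.5 beats
  half = 2 beats
  quarter = 1 beat
  half = 2 beats
  dotted half = 3 beats
  dotted quarter = 1.5 beats
  whole = 4 beats
  dotted quarter = 1.5 beats
Sum = 1.5 + 2 + 1 + 2 + 3 + 1.5 + 4 + 1.5
= 16.5 beats


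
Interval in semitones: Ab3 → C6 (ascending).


Absolute semitone position = octave×12 + chromatic position
Ab3: 3×12 + 8 = 44
C6: 6×12 + 0 = 72
Difference = 72 - 44 = 28
= 28 semitones


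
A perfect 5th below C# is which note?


Working:
A 5th spans 5 letter names, so from C we land on F
A perfect 5th = 7 semitones below C#
Spell F at that pitch: F#
= F#


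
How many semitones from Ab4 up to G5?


Solution.
Absolute semitone position = octave×12 + chromatic position
Ab4: 4×12 + 8 = 56
G5: 5×12 + 7 = 67
Difference = 67 - 56 = 11
= 11 semitones


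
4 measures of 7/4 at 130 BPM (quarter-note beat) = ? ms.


Step by step:
Quarter-note beat duration = 60000 / 130 ms
Beats per measure (7/4) = 7
One measure = 7 × 60000 / 130 = 420000 / 130 ms
4 measures = 4 × 420000 / 130 = 1680000 / 130
= 12923.1 ms


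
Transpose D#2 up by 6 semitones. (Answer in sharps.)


Reasoning:
D#2: chromatic position 3 in octave 2 → absolute = 2×12 + 3 = 27
Transpose up 6: 27 + 6 = 33
33 = 2×12 + 9 → A in octave 2
Result = A2


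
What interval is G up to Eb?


Let's work it out.
Letter names: G → E spans 6 letter names → a 6th
Semitones: G → Eb = 8 half-steps
A 6th of 8 semitones is a minor 6th
= minor 6th


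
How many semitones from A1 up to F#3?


Working:
Absolute semitone position = octave×12 + chromatic position
A1: 1×12 + 9 = 21
F#3: 3×12 + 6 = 42
Difference = 42 - 21 = 21
= 21 semitones


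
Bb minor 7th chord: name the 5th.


Solution.
Minor 7th chord = root + minor 3rd + perfect 5th + minor 7th
Seventh chords stack in thirds, so the letter names are B-D-F-A
Root: Bb
Minor 3rd above Bb: Db
Perfect 5th above Bb: F
Minor 7th above Bb: Ab
The 5th = F


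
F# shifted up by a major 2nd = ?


Let's work it out.
major 2nd: 2 letter names, 2 semitones
Letter: F + 1 → G
Pitch: F# + 2 semitones, spelled as a G → G#
= G#


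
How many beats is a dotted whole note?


Let's work it out.
Base whole note = 4 beats
Dot 1 adds half the previous value: +2
One dotted whole = 4 + 2 = 6
= 6 beats


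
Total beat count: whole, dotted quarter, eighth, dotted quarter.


Reasoning:
Beat values:
  whole = 4 beats
  dotted quarter = 1.5 beats
  eighth = 0.5 beats
  dotted quarter = 1.5 beats
Sum = 4 + 1.5 + 0.5 + 1.5
= 7.5 beats


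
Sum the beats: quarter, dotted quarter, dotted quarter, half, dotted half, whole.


Step by step:
Beat values:
  quarter = 1 beat
  dotted quarter = 1.5 beats
  dotted quarter = 1.5 beats
  half = 2 beats
  dotted half = 3 beats
  whole = 4 beats
Sum = 1 + 1.5 + 1.5 + 2 + 3 + 4
= 13 beats


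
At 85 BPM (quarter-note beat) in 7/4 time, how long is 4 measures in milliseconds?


Step by step:
Quarter-note beat duration = 60000 / 85 ms
Beats per measure (7/4) = 7
One measure = 7 × 60000 / 85 = 420000 / 85 ms
4 measures = 4 × 420000 / 85 = 1680000 / 85
= 19764.7 ms


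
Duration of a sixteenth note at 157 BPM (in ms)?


Let's work it out.
One quarter-note beat = 60000 / BPM = 60000 / 157 ms
Sixteenth note = 1/4 × quarter note
Duration = 1/4 × 60000 / 157 = 15000 / 157
= 95.5 ms


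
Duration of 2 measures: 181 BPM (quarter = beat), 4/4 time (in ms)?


Quarter-note beat duration = 60000 / 181 ms
Beats per measure (4/4) = 4
One measure = 4 × 60000 / 181 = 240000 / 181 ms
2 measures = 2 × 240000 / 181 = 480000 / 181
= 2651.9 ms


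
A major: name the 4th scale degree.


Solution.
Major scale pattern: W-W-H-W-W-W-H (2-2-1-2-2-2-1 semitones)
Starting from A:
  A + 2 semitones → B
  B + 2 semitones → C#
  C# + 1 semitone → D
  D + 2 semitones → E
  E + 2 semitones → F#
  F# + 2 semitones → G#
  G# + 1 semitone → A
Scale: A B C# D E F# G#
Degree 4 = D
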